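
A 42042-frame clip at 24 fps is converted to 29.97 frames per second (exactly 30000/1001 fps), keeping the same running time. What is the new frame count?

Target frames = source frames × (target rate / source rate) = 42042 × (30000/1001)/(24) = 42042 × 1250/1001 = 52500.

52500 frames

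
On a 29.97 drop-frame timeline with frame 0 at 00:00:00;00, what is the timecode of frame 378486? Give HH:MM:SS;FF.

03:30:28;24

Ten DF minutes hold 17982 frames, so frame 378486 lies in block 21 (frames 377622–395603) with 864 frames into that block.
The block's first minute is 1800 frames and the rest 1798 each; 864 frames reaches minute 0, so 21 × 18 + 0 × 2 = 378 labels have been skipped so far.
Adding those back, label number 378486 + 378 = 378864 at 30 labels/s is 12628 s + 24 f = 3 h 30 min 28 s frame 24, i.e. 03:30:28;24.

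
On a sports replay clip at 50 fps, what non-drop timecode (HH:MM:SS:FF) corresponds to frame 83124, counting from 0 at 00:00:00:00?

83124 ÷ 50 = 1662 full seconds, remainder 24 frames.
1662 s = 0 h 27 min 42 s.
Timecode: 00:27:42:24.

00:27:42:24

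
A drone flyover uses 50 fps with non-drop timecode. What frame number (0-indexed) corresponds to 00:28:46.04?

86304

Total seconds to the label: (0 × 3600 + 28 × 60 + 46) = 1726.
Frame index = 1726 × 50 + 4 = 86304.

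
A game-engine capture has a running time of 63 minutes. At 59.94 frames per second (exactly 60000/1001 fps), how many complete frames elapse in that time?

226573 frames

63 min = 3780 s.
Frames = 3780 × 60000/1001 = 32400000/143 ≈ 226573.4266.
Complete frames: 226573.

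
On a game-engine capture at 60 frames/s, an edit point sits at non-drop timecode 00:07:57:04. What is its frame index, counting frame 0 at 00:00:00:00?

frame 28624

Total seconds to the label: (0 × 3600 + 7 × 60 + 57) = 477.
Frame index = 477 × 60 + 4 = 28624.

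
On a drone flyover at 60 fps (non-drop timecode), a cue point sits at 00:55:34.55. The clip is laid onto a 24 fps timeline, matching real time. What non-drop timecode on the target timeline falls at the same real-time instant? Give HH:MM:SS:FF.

00:55:34:22

Source frame index: (0×3600 + 55×60 + 34) × 60 + 55 = 200095.
Real time: 200095 / (60) = 40019/12 s.
Target frame: (40019/12) × (24) = 80038.
At 24 labels/s: frame 80038 → 00:55:34:22.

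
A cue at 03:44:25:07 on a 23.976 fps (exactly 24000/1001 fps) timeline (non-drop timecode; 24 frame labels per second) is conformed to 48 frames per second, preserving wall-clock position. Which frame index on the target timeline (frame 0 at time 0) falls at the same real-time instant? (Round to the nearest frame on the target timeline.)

Source frame index: (3×3600 + 44×60 + 25) × 24 + 7 = 323167.
Real time: 323167 / (24000/1001) = 323490167/24000 s.
Target frame: (323490167/24000) × (48) = 323490167/500 ≈ 646980.334 → 646980.

frame 646980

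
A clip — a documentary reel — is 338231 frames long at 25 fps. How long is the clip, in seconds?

13529.24 seconds

Running time = 338231 / (25) = 13529.24 s.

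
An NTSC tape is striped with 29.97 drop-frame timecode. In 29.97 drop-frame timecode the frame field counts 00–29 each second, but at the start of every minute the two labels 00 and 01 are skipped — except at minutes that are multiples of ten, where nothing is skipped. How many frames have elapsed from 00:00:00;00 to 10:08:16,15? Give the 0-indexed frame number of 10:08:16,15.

As if non-drop at 30 labels/s: (10 × 3600 + 8 × 60 + 16) × 30 + 15 = 1094895.
Minute boundaries passed: 608; those not divisible by 10: 608 − 60 = 548; dropped labels = 2 × 548 = 1096.
Actual frame index = 1094895 − 1096 = 1093799.

1093799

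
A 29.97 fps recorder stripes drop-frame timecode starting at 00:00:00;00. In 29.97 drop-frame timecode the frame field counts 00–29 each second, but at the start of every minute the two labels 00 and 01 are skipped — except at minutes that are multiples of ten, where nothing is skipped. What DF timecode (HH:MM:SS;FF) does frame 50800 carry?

Each 10-minute DF block holds 10 × 60 × 30 − 9 × 2 = 17982 frames. 50800 ÷ 17982 → 2 full blocks, remainder 14836.
Within the partial block the first minute is 1800 frames and each further minute 1798, so 8 further minute boundaries passed. Total skipped labels = 18 × 2 + 2 × 8 = 52.
Non-drop label index = 50800 + 52 = 50852; at 30 labels/s that is 00:28:15:02, i.e. DF 00:28:15;02.

00:28:15;02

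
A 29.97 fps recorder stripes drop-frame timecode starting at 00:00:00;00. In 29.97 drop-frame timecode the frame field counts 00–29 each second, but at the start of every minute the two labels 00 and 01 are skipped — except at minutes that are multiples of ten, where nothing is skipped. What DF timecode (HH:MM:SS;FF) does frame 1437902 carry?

Ten DF minutes hold 17982 frames, so frame 1437902 lies in block 79 (frames 1420578–1438559) with 17324 frames into that block.
The block's first minute is 1800 frames and the rest 1798 each; 17324 frames reaches minute 9, so 79 × 18 + 9 × 2 = 1440 labels have been skipped so far.
Adding those back, label number 1437902 + 1440 = 1439342 at 30 labels/s is 47978 s + 2 f = 13 h 19 min 38 s frame 2, i.e. 13:19:38;02.

13:19:38;02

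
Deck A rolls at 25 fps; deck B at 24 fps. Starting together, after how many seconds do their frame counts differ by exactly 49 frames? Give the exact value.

The gap grows by |24 − 25| = 1 frame per second.
Time for a 49-frame gap: 49 ÷ (1) = 49 s.

49 seconds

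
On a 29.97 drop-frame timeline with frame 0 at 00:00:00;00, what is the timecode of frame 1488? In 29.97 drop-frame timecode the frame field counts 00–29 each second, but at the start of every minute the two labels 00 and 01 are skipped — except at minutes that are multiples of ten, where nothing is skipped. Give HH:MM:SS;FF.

00:00:49;18

Each 10-minute DF block holds 10 × 60 × 30 − 9 × 2 = 17982 frames. 1488 ÷ 17982 → 0 full blocks, remainder 1488.
Within the partial block the first minute is 1800 frames and each further minute 1798, so 0 further minute boundaries passed. Total skipped labels = 18 × 0 + 2 × 0 = 0.
Non-drop label index = 1488 + 0 = 1488; at 30 labels/s that is 00:00:49:18, i.e. DF 00:00:49;18.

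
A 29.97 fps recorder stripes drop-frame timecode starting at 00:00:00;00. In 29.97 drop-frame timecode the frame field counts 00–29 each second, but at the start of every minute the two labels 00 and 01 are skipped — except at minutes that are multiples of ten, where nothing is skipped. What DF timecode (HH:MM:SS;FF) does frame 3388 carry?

Each 10-minute DF block holds 10 × 60 × 30 − 9 × 2 = 17982 frames. 3388 ÷ 17982 → 0 full blocks, remainder 3388.
Within the partial block the first minute is 1800 frames and each further minute 1798, so 1 further minute boundary passed. Total skipped labels = 18 × 0 + 2 × 1 = 2.
Non-drop label index = 3388 + 2 = 3390; at 30 labels/s that is 00:01:53:00, i.e. DF 00:01:53;00.

00:01:53;00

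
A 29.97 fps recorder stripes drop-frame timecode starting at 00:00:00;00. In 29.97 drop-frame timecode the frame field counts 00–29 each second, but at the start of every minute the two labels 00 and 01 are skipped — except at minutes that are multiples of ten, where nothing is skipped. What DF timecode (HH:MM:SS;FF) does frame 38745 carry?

00:21:32;23

Each 10-minute DF block holds 10 × 60 × 30 − 9 × 2 = 17982 frames. 38745 ÷ 17982 → 2 full blocks, remainder 2781.
Within the partial block the first minute is 1800 frames and each further minute 1798, so 1 further minute boundary passed. Total skipped labels = 18 × 2 + 2 × 1 = 38.
Non-drop label index = 38745 + 38 = 38783; at 30 labels/s that is 00:21:32:23, i.e. DF 00:21:32;23.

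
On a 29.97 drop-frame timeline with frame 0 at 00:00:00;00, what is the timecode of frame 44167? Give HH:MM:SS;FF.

00:24:33;21

Each 10-minute DF block holds 10 × 60 × 30 − 9 × 2 = 17982 frames. 44167 ÷ 17982 → 2 full blocks, remainder 8203.
Within the partial block the first minute is 1800 frames and each further minute 1798, so 4 further minute boundaries passed. Total skipped labels = 18 × 2 + 2 × 4 = 44.
Non-drop label index = 44167 + 44 = 44211; at 30 labels/s that is 00:24:33:21, i.e. DF 00:24:33;21.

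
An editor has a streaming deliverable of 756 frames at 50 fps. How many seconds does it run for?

15.12 seconds

Running time = 756 / (50) = 15.12 s.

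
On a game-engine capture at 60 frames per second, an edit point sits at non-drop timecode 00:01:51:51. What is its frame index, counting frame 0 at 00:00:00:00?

frame 6711

Total seconds to the label: (0 × 3600 + 1 × 60 + 51) = 111.
Frame index = 111 × 60 + 51 = 6711.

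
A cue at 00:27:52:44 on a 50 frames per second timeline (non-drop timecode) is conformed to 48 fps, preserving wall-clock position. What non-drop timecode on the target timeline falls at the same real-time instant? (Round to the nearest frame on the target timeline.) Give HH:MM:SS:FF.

Source frame index: (0×3600 + 27×60 + 52) × 50 + 44 = 83644.
Real time: 83644 / (50) = 41822/25 s.
Target frame: (41822/25) × (48) = 2007456/25 ≈ 80298.240 → 80298.
At 48 labels/s: frame 80298 → 00:27:52:42.

00:27:52:42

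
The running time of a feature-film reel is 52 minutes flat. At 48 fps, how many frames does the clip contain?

149760 frames

52 min = 3120 s.
Frames = 3120 × 48 = 149760.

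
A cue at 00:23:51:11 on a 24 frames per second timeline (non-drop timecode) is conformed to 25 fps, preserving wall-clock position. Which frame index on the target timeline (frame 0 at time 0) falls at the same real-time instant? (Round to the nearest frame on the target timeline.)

Source frame index: (0×3600 + 23×60 + 51) × 24 + 11 = 34355.
Real time: 34355 / (24) = 34355/24 s.
Target frame: (34355/24) × (25) = 858875/24 ≈ 35786.458 → 35786.

frame 35786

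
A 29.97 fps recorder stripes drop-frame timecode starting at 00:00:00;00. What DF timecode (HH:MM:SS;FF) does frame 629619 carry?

Each 10-minute DF block holds 10 × 60 × 30 − 9 × 2 = 17982 frames. 629619 ÷ 17982 → 35 full blocks, remainder 249.
Within the partial block the first minute is 1800 frames and each further minute 1798, so 0 further minute boundaries passed. Total skipped labels = 18 × 35 + 2 × 0 = 630.
Non-drop label index = 629619 + 630 = 630249; at 30 labels/s that is 05:50:08:09, i.e. DF 05:50:08;09.

05:50:08;09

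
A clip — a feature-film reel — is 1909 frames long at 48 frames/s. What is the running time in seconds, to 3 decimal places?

39.771 seconds

Running time = 1909 × 1/48 = 1909/48 s ≈ 39.771 s.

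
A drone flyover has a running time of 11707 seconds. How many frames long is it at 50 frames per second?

Frames = 11707 × 50 = 585350.

585350 frames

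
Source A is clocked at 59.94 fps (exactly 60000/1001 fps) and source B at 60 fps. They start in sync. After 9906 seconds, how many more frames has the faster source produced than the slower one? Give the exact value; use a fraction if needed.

A emits 60000/1001 × 9906 = 45720000/77 frames; B emits 60 × 9906 = 594360.
Difference = 45720/77 frames (≈ 593.7662); B is ahead of A.

45720/77 frames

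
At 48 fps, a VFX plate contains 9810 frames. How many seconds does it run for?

Running time = 9810 / (48) = 204.375 s.

204.375 seconds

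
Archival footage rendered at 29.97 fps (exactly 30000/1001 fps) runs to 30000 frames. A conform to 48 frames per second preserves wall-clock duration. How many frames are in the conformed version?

Target frames = source frames × (target rate / source rate) = 30000 × (48)/(30000/1001) = 30000 × 1001/625 = 48048.

48048 frames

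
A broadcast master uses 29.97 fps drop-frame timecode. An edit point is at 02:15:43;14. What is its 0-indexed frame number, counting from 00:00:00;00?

Complete 10-minute blocks: 13, each 17982 frames → 233766.
Remaining 5 whole minutes in the current block: 1800 + 4 × 1798 = 8992 frames.
Within the current minute: 43 × 30 + 14 − 2 = 1302 (labels ;00/;01 skipped at this minute). Total = 233766 + 8992 + 1302 = 244060.

244060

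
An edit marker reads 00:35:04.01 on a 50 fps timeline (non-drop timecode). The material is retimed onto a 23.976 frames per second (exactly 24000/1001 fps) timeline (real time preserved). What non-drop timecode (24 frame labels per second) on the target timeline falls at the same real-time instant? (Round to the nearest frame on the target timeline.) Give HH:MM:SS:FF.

00:35:01:22

Source frame index: (0×3600 + 35×60 + 4) × 50 + 1 = 105201.
Real time: 105201 / (50) = 105201/50 s.
Target frame: (105201/50) × (24000/1001) = 50496480/1001 ≈ 50446.034 → 50446.
At 24 labels/s: frame 50446 → 00:35:01:22.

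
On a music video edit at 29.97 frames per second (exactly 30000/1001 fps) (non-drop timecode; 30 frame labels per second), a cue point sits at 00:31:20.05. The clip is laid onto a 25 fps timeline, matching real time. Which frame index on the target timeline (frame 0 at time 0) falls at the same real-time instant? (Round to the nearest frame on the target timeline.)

frame 47051

Source frame index: (0×3600 + 31×60 + 20) × 30 + 5 = 56405.
Real time: 56405 / (30000/1001) = 11292281/6000 s.
Target frame: (11292281/6000) × (25) = 11292281/240 ≈ 47051.171 → 47051.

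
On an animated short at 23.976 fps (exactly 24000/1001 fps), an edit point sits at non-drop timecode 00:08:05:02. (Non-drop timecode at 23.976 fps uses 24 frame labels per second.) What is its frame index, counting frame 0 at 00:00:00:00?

11642

Total seconds to the label: (0 × 3600 + 8 × 60 + 5) = 485.
Frame index = 485 × 24 + 2 = 11642.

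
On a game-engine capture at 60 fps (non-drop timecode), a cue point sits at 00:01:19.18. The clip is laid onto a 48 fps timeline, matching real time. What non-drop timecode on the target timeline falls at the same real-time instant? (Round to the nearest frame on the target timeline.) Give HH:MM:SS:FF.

Source frame index: (0×3600 + 1×60 + 19) × 60 + 18 = 4758.
Real time: 4758 / (60) = 793/10 s.
Target frame: (793/10) × (48) = 19032/5 ≈ 3806.400 → 3806.
At 48 labels/s: frame 3806 → 00:01:19:14.

00:01:19:14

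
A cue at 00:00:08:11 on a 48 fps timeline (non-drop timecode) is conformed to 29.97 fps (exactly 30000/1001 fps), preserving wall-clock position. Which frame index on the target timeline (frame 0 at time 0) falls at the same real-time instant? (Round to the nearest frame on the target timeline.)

Source frame index: (0×3600 + 0×60 + 8) × 48 + 11 = 395.
Real time: 395 / (48) = 395/48 s.
Target frame: (395/48) × (30000/1001) = 246875/1001 ≈ 246.628 → 247.

frame 247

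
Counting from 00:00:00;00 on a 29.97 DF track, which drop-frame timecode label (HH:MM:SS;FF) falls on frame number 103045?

Each 10-minute DF block holds 10 × 60 × 30 − 9 × 2 = 17982 frames. 103045 ÷ 17982 → 5 full blocks, remainder 13135.
Within the partial block the first minute is 1800 frames and each further minute 1798, so 7 further minute boundaries passed. Total skipped labels = 18 × 5 + 2 × 7 = 104.
Non-drop label index = 103045 + 104 = 103149; at 30 labels/s that is 00:57:18:09, i.e. DF 00:57:18;09.

00:57:18;09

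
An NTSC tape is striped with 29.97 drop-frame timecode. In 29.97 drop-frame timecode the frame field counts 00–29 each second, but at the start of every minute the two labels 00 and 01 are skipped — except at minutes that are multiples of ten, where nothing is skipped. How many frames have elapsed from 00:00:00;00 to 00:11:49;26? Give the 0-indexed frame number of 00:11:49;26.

21276

As if non-drop at 30 labels/s: (0 × 3600 + 11 × 60 + 49) × 30 + 26 = 21296.
Minute boundaries passed: 11; those not divisible by 10: 11 − 1 = 10; dropped labels = 2 × 10 = 20.
Actual frame index = 21296 − 20 = 21276.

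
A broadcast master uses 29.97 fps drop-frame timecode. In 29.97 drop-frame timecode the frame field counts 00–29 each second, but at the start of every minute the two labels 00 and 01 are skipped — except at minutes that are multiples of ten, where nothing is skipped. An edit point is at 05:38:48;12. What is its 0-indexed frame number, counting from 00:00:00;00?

As if non-drop at 30 labels/s: (5 × 3600 + 38 × 60 + 48) × 30 + 12 = 609852.
Minute boundaries passed: 338; those not divisible by 10: 338 − 33 = 305; dropped labels = 2 × 305 = 610.
Actual frame index = 609852 − 610 = 609242.

609242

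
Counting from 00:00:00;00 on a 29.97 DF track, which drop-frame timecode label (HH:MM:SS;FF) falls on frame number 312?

Each 10-minute DF block holds 10 × 60 × 30 − 9 × 2 = 17982 frames. 312 ÷ 17982 → 0 full blocks, remainder 312.
Within the partial block the first minute is 1800 frames and each further minute 1798, so 0 further minute boundaries passed. Total skipped labels = 18 × 0 + 2 × 0 = 0.
Non-drop label index = 312 + 0 = 312; at 30 labels/s that is 00:00:10:12, i.e. DF 00:00:10;12.

00:00:10;12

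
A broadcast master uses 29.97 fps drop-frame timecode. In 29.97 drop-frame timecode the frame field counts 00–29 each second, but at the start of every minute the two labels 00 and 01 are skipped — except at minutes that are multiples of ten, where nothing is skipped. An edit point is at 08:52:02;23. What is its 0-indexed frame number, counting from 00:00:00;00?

956725

As if non-drop at 30 labels/s: (8 × 3600 + 52 × 60 + 2) × 30 + 23 = 957683.
Minute boundaries passed: 532; those not divisible by 10: 532 − 53 = 479; dropped labels = 2 × 479 = 958.
Actual frame index = 957683 − 958 = 956725.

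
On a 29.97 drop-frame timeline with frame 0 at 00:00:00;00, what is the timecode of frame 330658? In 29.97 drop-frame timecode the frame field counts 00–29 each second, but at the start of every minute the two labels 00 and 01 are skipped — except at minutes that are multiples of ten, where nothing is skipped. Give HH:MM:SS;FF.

03:03:52;28

Ten DF minutes hold 17982 frames, so frame 330658 lies in block 18 (frames 323676–341657) with 6982 frames into that block.
The block's first minute is 1800 frames and the rest 1798 each; 6982 frames reaches minute 3, so 18 × 18 + 3 × 2 = 330 labels have been skipped so far.
Adding those back, label number 330658 + 330 = 330988 at 30 labels/s is 11032 s + 28 f = 3 h 3 min 52 s frame 28, i.e. 03:03:52;28.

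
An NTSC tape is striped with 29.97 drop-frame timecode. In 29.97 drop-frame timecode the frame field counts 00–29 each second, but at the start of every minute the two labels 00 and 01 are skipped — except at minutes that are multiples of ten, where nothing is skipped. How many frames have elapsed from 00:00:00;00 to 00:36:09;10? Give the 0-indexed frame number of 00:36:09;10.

As if non-drop at 30 labels/s: (0 × 3600 + 36 × 60 + 9) × 30 + 10 = 65080.
Minute boundaries passed: 36; those not divisible by 10: 36 − 3 = 33; dropped labels = 2 × 33 = 66.
Actual frame index = 65080 − 66 = 65014.

65014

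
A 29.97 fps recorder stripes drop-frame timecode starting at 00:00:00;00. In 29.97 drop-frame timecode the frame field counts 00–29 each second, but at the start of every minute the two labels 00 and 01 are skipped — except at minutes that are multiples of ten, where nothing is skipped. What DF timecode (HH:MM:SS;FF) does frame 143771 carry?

01:19:57;05

Each 10-minute DF block holds 10 × 60 × 30 − 9 × 2 = 17982 frames. 143771 ÷ 17982 → 7 full blocks, remainder 17897.
Within the partial block the first minute is 1800 frames and each further minute 1798, so 9 further minute boundaries passed. Total skipped labels = 18 × 7 + 2 × 9 = 144.
Non-drop label index = 143771 + 144 = 143915; at 30 labels/s that is 01:19:57:05, i.e. DF 01:19:57;05.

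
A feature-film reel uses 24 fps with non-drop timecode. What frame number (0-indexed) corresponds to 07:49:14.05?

Total seconds to the label: (7 × 3600 + 49 × 60 + 14) = 28154.
Frame index = 28154 × 24 + 5 = 675701.

675701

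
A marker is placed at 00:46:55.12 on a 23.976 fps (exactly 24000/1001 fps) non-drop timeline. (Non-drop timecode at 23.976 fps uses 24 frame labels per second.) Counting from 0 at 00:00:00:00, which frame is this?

frame 67572

Total seconds to the label: (0 × 3600 + 46 × 60 + 55) = 2815.
Frame index = 2815 × 24 + 12 = 67572.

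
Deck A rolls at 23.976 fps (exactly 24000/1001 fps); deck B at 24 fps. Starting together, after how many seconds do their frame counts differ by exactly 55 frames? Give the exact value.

The gap grows by |24 − 24000/1001| = 24/1001 frames per second.
Time for a 55-frame gap: 55 ÷ (24/1001) = 55055/24 s.

55055/24 seconds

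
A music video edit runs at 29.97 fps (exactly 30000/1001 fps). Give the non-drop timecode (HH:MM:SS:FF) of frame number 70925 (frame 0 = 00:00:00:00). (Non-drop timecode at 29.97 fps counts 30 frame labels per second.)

70925 ÷ 30 = 2364 full seconds, remainder 5 frames.
2364 s = 0 h 39 min 24 s.
Timecode: 00:39:24:05.

00:39:24:05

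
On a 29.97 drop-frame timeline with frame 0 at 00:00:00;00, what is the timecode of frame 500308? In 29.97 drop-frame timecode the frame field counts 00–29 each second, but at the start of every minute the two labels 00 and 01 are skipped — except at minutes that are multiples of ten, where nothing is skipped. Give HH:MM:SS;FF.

04:38:13;20

Ten DF minutes hold 17982 frames, so frame 500308 lies in block 27 (frames 485514–503495) with 14794 frames into that block.
The block's first minute is 1800 frames and the rest 1798 each; 14794 frames reaches minute 8, so 27 × 18 + 8 × 2 = 502 labels have been skipped so far.
Adding those back, label number 500308 + 502 = 500810 at 30 labels/s is 16693 s + 20 f = 4 h 38 min 13 s frame 20, i.e. 04:38:13;20.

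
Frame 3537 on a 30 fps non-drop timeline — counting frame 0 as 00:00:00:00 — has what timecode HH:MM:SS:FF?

00:01:57:27

3537 ÷ 30 = 117 full seconds, remainder 27 frames.
117 s = 0 h 1 min 57 s.
Timecode: 00:01:57:27.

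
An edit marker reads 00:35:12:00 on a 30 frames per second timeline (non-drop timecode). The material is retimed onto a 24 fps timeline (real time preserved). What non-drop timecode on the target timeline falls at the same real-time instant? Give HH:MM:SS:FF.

00:35:12:00

Source frame index: (0×3600 + 35×60 + 12) × 30 + 0 = 63360.
Real time: 63360 / (30) = 2112 s.
Target frame: (2112) × (24) = 50688.
At 24 labels/s: frame 50688 → 00:35:12:00.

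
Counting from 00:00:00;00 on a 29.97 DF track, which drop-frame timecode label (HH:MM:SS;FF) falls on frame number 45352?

Ten DF minutes hold 17982 frames, so frame 45352 lies in block 2 (frames 35964–53945) with 9388 frames into that block.
The block's first minute is 1800 frames and the rest 1798 each; 9388 frames reaches minute 5, so 2 × 18 + 5 × 2 = 46 labels have been skipped so far.
Adding those back, label number 45352 + 46 = 45398 at 30 labels/s is 1513 s + 8 f = 0 h 25 min 13 s frame 8, i.e. 00:25:13;08.

00:25:13;08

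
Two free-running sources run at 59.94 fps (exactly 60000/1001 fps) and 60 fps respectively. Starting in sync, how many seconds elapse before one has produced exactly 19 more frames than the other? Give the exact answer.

The gap grows by |60 − 60000/1001| = 60/1001 frames per second.
Time for a 19-frame gap: 19 ÷ (60/1001) = 19019/60 s.

19019/60 seconds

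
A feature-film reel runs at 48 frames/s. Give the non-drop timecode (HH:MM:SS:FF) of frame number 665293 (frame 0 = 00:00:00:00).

665293 ÷ 48 = 13860 full seconds, remainder 13 frames.
13860 s = 3 h 51 min 0 s.
Timecode: 03:51:00:13.

03:51:00:13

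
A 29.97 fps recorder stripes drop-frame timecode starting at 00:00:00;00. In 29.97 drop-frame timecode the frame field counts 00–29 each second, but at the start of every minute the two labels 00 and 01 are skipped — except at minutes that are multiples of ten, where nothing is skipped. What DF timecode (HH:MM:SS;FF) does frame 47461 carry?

00:26:23;19

Ten DF minutes hold 17982 frames, so frame 47461 lies in block 2 (frames 35964–53945) with 11497 frames into that block.
The block's first minute is 1800 frames and the rest 1798 each; 11497 frames reaches minute 6, so 2 × 18 + 6 × 2 = 48 labels have been skipped so far.
Adding those back, label number 47461 + 48 = 47509 at 30 labels/s is 1583 s + 19 f = 0 h 26 min 23 s frame 19, i.e. 00:26:23;19.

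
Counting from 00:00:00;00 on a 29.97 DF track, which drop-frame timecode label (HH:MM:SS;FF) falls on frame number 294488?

02:43:46;02

Each 10-minute DF block holds 10 × 60 × 30 − 9 × 2 = 17982 frames. 294488 ÷ 17982 → 16 full blocks, remainder 6776.
Within the partial block the first minute is 1800 frames and each further minute 1798, so 3 further minute boundaries passed. Total skipped labels = 18 × 16 + 2 × 3 = 294.
Non-drop label index = 294488 + 294 = 294782; at 30 labels/s that is 02:43:46:02, i.e. DF 02:43:46;02.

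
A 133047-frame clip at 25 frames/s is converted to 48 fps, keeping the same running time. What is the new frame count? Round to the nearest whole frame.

255450 frames

Frames at target rate = 133047 × (48) / (25) = 6386256/25 ≈ 255450.240.
Nearest whole frame: 255450.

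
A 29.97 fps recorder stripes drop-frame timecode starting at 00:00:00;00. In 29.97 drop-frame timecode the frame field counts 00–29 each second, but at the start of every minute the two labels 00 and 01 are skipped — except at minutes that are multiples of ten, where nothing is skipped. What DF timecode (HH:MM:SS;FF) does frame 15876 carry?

Ten DF minutes hold 17982 frames, so frame 15876 lies in block 0 (frames 0–17981) with 15876 frames into that block.
The block's first minute is 1800 frames and the rest 1798 each; 15876 frames reaches minute 8, so 0 × 18 + 8 × 2 = 16 labels have been skipped so far.
Adding those back, label number 15876 + 16 = 15892 at 30 labels/s is 529 s + 22 f = 0 h 8 min 49 s frame 22, i.e. 00:08:49;22.

00:08:49;22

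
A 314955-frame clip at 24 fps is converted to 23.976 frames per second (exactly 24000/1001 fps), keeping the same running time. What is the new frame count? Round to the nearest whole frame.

314640 frames

Frames at target rate = 314955 × (24000/1001) / (24) = 314955000/1001 ≈ 314640.360.
Nearest whole frame: 314640.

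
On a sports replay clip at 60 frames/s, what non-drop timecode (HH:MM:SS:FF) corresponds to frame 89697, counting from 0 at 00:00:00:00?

89697 ÷ 60 = 1494 full seconds, remainder 57 frames.
1494 s = 0 h 24 min 54 s.
Timecode: 00:24:54:57.

00:24:54:57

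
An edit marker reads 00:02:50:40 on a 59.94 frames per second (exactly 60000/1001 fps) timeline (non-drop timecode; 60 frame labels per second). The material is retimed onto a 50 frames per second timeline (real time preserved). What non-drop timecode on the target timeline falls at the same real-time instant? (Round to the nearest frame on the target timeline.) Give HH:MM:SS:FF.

00:02:50:42

Source frame index: (0×3600 + 2×60 + 50) × 60 + 40 = 10240.
Real time: 10240 / (60000/1001) = 64064/375 s.
Target frame: (64064/375) × (50) = 128128/15 ≈ 8541.867 → 8542.
At 50 labels/s: frame 8542 → 00:02:50:42.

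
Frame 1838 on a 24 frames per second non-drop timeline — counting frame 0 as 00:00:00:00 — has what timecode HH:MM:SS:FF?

00:01:16:14

1838 ÷ 24 = 76 full seconds, remainder 14 frames.
76 s = 0 h 1 min 16 s.
Timecode: 00:01:16:14.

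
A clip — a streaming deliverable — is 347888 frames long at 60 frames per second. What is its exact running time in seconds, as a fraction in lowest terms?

86972/15 seconds

Running time = 347888 ÷ (60) = 347888 × 1/60 = 86972/15 s.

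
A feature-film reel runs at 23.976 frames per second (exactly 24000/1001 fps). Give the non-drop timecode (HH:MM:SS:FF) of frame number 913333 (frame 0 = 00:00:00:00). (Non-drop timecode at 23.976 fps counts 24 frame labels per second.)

10:34:15:13

913333 ÷ 24 = 38055 full seconds, remainder 13 frames.
38055 s = 10 h 34 min 15 s.
Timecode: 10:34:15:13.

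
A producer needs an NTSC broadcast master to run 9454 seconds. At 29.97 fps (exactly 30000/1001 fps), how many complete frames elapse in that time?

283336 frames

Frames = 9454 × 30000/1001 = 283620000/1001 ≈ 283336.6633.
Complete frames: 283336.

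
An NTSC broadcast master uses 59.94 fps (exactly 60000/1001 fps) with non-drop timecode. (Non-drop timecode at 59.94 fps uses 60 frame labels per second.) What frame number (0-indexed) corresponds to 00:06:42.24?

24144

Total seconds to the label: (0 × 3600 + 6 × 60 + 42) = 402.
Frame index = 402 × 60 + 24 = 24144.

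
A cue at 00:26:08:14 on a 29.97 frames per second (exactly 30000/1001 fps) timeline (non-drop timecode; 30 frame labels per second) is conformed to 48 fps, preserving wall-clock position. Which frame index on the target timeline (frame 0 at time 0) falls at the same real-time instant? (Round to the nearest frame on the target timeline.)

frame 75362

Source frame index: (0×3600 + 26×60 + 8) × 30 + 14 = 47054.
Real time: 47054 / (30000/1001) = 23550527/15000 s.
Target frame: (23550527/15000) × (48) = 47101054/625 ≈ 75361.686 → 75362.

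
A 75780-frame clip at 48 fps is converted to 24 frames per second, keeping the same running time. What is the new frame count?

37890 frames

Target frames = source frames × (target rate / source rate) = 75780 × (24)/(48) = 75780 × 1/2 = 37890.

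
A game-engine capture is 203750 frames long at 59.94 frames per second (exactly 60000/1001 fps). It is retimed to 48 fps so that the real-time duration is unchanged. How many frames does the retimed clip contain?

163163 frames

Target frames = source frames × (target rate / source rate) = 203750 × (48)/(60000/1001) = 203750 × 1001/1250 = 163163.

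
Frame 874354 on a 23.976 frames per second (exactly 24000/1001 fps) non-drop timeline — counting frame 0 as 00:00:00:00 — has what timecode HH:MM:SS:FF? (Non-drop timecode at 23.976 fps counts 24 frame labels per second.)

10:07:11:10

874354 ÷ 24 = 36431 full seconds, remainder 10 frames.
36431 s = 10 h 7 min 11 s.
Timecode: 10:07:11:10.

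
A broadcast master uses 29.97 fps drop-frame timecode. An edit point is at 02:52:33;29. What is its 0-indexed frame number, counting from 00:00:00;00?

310309

Complete 10-minute blocks: 17, each 17982 frames → 305694.
Remaining 2 whole minutes in the current block: 1800 + 1 × 1798 = 3598 frames.
Within the current minute: 33 × 30 + 29 − 2 = 1017 (labels ;00/;01 skipped at this minute). Total = 305694 + 3598 + 1017 = 310309.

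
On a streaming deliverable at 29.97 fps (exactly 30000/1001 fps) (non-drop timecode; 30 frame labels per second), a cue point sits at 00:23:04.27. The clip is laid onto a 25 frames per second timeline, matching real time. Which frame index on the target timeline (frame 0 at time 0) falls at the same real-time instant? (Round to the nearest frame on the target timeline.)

Source frame index: (0×3600 + 23×60 + 4) × 30 + 27 = 41547.
Real time: 41547 / (30000/1001) = 13862849/10000 s.
Target frame: (13862849/10000) × (25) = 13862849/400 ≈ 34657.122 → 34657.

frame 34657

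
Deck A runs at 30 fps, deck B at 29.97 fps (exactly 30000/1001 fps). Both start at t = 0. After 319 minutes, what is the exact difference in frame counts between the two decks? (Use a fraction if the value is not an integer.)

52200/91 frames

319 min = 19140 s.
A emits 30 × 19140 = 574200 frames; B emits 30000/1001 × 19140 = 52200000/91.
Difference = 52200/91 frames (≈ 573.6264); B is behind A.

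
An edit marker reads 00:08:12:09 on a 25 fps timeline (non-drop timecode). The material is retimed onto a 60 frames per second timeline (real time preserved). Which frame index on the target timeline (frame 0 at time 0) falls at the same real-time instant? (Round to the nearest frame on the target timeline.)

Source frame index: (0×3600 + 8×60 + 12) × 25 + 9 = 12309.
Real time: 12309 / (25) = 12309/25 s.
Target frame: (12309/25) × (60) = 147708/5 ≈ 29541.600 → 29542.

frame 29542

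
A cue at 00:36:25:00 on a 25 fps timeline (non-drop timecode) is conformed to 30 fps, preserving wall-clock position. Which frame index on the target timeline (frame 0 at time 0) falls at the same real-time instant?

frame 65550

Source frame index: (0×3600 + 36×60 + 25) × 25 + 0 = 54625.
Real time: 54625 / (25) = 2185 s.
Target frame: (2185) × (30) = 65550.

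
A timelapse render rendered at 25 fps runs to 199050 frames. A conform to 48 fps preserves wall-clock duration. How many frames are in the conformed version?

382176 frames

Target frames = source frames × (target rate / source rate) = 199050 × (48)/(25) = 199050 × 48/25 = 382176.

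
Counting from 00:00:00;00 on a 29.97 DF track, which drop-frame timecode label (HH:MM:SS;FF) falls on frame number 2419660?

22:25:36;02

Each 10-minute DF block holds 10 × 60 × 30 − 9 × 2 = 17982 frames. 2419660 ÷ 17982 → 134 full blocks, remainder 10072.
Within the partial block the first minute is 1800 frames and each further minute 1798, so 5 further minute boundaries passed. Total skipped labels = 18 × 134 + 2 × 5 = 2422.
Non-drop label index = 2419660 + 2422 = 2422082; at 30 labels/s that is 22:25:36:02, i.e. DF 22:25:36;02.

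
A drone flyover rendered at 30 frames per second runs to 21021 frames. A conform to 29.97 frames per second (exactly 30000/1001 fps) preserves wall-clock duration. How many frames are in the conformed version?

Target frames = source frames × (target rate / source rate) = 21021 × (30000/1001)/(30) = 21021 × 1000/1001 = 21000.

21000 frames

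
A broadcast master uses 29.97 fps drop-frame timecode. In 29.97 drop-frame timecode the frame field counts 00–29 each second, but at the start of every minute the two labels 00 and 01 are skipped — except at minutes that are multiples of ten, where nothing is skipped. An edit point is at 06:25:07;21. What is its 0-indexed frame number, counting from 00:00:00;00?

692537

Complete 10-minute blocks: 38, each 17982 frames → 683316.
Remaining 5 whole minutes in the current block: 1800 + 4 × 1798 = 8992 frames.
Within the current minute: 7 × 30 + 21 − 2 = 229 (labels ;00/;01 skipped at this minute). Total = 683316 + 8992 + 229 = 692537.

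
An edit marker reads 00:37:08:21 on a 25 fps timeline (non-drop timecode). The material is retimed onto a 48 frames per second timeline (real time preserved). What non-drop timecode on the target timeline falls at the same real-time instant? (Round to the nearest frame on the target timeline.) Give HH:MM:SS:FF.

00:37:08:40

Source frame index: (0×3600 + 37×60 + 8) × 25 + 21 = 55721.
Real time: 55721 / (25) = 55721/25 s.
Target frame: (55721/25) × (48) = 2674608/25 ≈ 106984.320 → 106984.
At 48 labels/s: frame 106984 → 00:37:08:40.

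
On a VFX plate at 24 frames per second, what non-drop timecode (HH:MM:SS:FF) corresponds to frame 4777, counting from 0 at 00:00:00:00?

00:03:19:01

4777 ÷ 24 = 199 full seconds, remainder 1 frame.
199 s = 0 h 3 min 19 s.
Timecode: 00:03:19:01.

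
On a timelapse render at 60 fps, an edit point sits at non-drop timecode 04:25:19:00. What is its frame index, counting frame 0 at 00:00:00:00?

955140

Total seconds to the label: (4 × 3600 + 25 × 60 + 19) = 15919.
Frame index = 15919 × 60 + 0 = 955140.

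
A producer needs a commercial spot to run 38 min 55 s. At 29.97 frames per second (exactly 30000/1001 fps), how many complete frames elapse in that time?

69980 frames

38 min 55 s = 2335 s.
Frames = 2335 × 30000/1001 = 70050000/1001 ≈ 69980.0200.
Complete frames: 69980.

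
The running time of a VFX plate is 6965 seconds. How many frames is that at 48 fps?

334320 frames

Frames = 6965 × 48 = 334320.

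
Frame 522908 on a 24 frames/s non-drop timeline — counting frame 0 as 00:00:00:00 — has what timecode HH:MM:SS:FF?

06:03:07:20

522908 ÷ 24 = 21787 full seconds, remainder 20 frames.
21787 s = 6 h 3 min 7 s.
Timecode: 06:03:07:20.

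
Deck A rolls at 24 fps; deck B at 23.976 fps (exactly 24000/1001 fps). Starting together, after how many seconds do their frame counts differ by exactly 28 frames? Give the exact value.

7007/6 seconds

The gap grows by |24000/1001 − 24| = 24/1001 frames per second.
Time for a 28-frame gap: 28 ÷ (24/1001) = 7007/6 s.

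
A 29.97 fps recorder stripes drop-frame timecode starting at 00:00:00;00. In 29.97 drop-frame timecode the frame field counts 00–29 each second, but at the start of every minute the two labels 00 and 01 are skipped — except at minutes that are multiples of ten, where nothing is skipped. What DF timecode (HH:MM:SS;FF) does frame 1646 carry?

Ten DF minutes hold 17982 frames, so frame 1646 lies in block 0 (frames 0–17981) with 1646 frames into that block.
The block's first minute is 1800 frames and the rest 1798 each; 1646 frames reaches minute 0, so 0 × 18 + 0 × 2 = 0 labels have been skipped so far.
Adding those back, label number 1646 + 0 = 1646 at 30 labels/s is 54 s + 26 f = 0 h 0 min 54 s frame 26, i.e. 00:00:54;26.

00:00:54;26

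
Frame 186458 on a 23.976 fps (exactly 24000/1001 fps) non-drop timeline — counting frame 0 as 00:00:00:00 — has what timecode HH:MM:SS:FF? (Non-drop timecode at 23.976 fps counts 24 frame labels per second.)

186458 ÷ 24 = 7769 full seconds, remainder 2 frames.
7769 s = 2 h 9 min 29 s.
Timecode: 02:09:29:02.

02:09:29:02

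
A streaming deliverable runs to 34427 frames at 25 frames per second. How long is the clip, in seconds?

Running time = 34427 / (25) = 1377.08 s.

1377.08 seconds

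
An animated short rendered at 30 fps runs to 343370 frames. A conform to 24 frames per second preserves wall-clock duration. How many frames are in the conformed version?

Frames at target rate = 343370 × (24) / (30) = 274696.

274696 frames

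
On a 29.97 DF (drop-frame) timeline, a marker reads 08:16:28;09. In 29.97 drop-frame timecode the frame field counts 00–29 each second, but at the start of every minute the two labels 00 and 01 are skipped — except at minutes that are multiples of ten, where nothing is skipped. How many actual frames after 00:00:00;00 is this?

As if non-drop at 30 labels/s: (8 × 3600 + 16 × 60 + 28) × 30 + 9 = 893649.
Minute boundaries passed: 496; those not divisible by 10: 496 − 49 = 447; dropped labels = 2 × 447 = 894.
Actual frame index = 893649 − 894 = 892755.

892755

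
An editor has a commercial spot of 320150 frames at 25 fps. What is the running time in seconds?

12806 seconds

Running time = 320150 / (25) = 12806 s.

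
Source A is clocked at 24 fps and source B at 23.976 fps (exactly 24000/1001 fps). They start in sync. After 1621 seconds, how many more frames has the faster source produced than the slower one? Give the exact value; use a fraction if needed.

38904/1001 frames

A emits 24 × 1621 = 38904 frames; B emits 24000/1001 × 1621 = 38904000/1001.
Difference = 38904/1001 frames (≈ 38.8651); B is behind A.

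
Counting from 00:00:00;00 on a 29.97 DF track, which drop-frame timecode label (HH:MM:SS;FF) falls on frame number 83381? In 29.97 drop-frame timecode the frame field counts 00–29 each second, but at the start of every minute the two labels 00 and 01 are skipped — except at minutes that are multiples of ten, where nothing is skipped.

Ten DF minutes hold 17982 frames, so frame 83381 lies in block 4 (frames 71928–89909) with 11453 frames into that block.
The block's first minute is 1800 frames and the rest 1798 each; 11453 frames reaches minute 6, so 4 × 18 + 6 × 2 = 84 labels have been skipped so far.
Adding those back, label number 83381 + 84 = 83465 at 30 labels/s is 2782 s + 5 f = 0 h 46 min 22 s frame 5, i.e. 00:46:22;05.

00:46:22;05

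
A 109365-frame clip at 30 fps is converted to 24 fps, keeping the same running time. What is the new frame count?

Target frames = source frames × (target rate / source rate) = 109365 × (24)/(30) = 109365 × 4/5 = 87492.

87492 frames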